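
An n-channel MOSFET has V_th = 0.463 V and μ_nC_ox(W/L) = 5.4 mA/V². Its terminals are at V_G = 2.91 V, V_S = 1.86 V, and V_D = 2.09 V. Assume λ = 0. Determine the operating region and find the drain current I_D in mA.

Triode; I_D = 0.586 mA

V_GS = V_G − V_S = 2.91 − 1.86 = 1.05 V; V_DS = V_D − V_S = 2.09 − 1.86 = 0.23 V.
V_ov = V_GS − V_th = 1.05 − 0.463 = 0.587 V.
Since V_DS = 0.23 V < V_ov = 0.587 V, the device is in the triode region.
I_D = k_n [V_ov · V_DS − ½ V_DS²] = 5.4 × [0.587 × 0.23 − 0.5 × 0.23²] = 0.586 mA.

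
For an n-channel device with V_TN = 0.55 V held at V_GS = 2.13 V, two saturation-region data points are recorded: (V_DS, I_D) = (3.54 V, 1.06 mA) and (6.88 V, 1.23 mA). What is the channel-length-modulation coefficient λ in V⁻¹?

With V_GS fixed, I_D ∝ (1 + λ V_DS) in saturation, so I_D2/I_D1 = (1 + λ V_DS2)/(1 + λ V_DS1).
1.23/1.06 = 1.16 = (1 + 6.88 λ)/(1 + 3.54 λ).
Solving: λ (I_D1 V_DS2 − I_D2 V_DS1) = I_D2 − I_D1, so λ = (1.23 − 1.06) / (1.06 × 6.88 − 1.23 × 3.54) = 0.17 / 2.94 = 0.0579 V⁻¹.

λ = 0.0579 V⁻¹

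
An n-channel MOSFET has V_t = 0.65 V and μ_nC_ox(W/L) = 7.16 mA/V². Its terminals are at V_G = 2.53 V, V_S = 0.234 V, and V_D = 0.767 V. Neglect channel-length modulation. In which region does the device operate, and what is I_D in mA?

V_GS = V_G − V_S = 2.53 − 0.234 = 2.3 V; V_DS = V_D − V_S = 0.767 − 0.234 = 0.533 V.
V_ov = V_GS − V_t = 2.3 − 0.65 = 1.65 V.
Since V_DS = 0.533 V < V_ov = 1.65 V, the device is in the triode region.
I_D = k_n [V_ov · V_DS − ½ V_DS²] = 7.16 × [1.65 × 0.533 − 0.5 × 0.533²] = 5.26 mA.

Triode; I_D = 5.26 mA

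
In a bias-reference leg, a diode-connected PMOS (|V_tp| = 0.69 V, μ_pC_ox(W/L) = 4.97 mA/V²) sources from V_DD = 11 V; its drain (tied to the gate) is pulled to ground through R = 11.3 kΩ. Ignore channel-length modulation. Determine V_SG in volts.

With gate tied to drain, V_SG = V_SD ≥ V_SG − |V_tp|, so the device is in saturation.
KCL at the drain: ½ k_p (V_SG − |V_tp|)² = (V_DD − V_SG)/R.
Let x = V_SG − 0.69. Then 28.1 x² + x − 10.31 = 0, giving x = 0.588 V (positive root), so V_SG = 1.28 V.
I_D = (V_DD − V_SG)/R = (11 − 1.28) / 11.3 = 0.86 mA.

V_SG = 1.28 V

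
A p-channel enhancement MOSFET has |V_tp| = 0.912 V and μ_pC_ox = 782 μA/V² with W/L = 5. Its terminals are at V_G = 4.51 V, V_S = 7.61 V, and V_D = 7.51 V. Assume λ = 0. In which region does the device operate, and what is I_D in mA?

V_SG = V_S − V_G = 7.61 − 4.51 = 3.1 V; V_SD = V_S − V_D = 7.61 − 7.51 = 0.1 V.
k_p = μ_pC_ox · (W/L) = 3.91 mA/V².
V_ov = V_SG − |V_tp| = 3.1 − 0.912 = 2.19 V.
Since V_SD = 0.1 V < V_ov = 2.19 V, the device is in the triode region.
I_D = k_p [V_ov · V_SD − ½ V_SD²] = 3.91 × [2.19 × 0.1 − 0.5 × 0.1²] = 0.836 mA.

Triode; I_D = 0.836 mA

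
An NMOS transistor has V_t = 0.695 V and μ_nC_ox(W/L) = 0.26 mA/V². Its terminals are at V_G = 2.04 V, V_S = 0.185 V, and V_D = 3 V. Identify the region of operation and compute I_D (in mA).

Saturation; I_D = 0.175 mA

V_GS = V_G − V_S = 2.04 − 0.185 = 1.85 V; V_DS = V_D − V_S = 3 − 0.185 = 2.81 V.
V_ov = V_GS − V_t = 1.85 − 0.695 = 1.16 V.
Since V_DS = 2.81 V ≥ V_ov = 1.16 V, the device is in saturation.
I_D = ½ k_n V_ov² = 0.5 × 0.26 × 1.16² = 0.175 mA.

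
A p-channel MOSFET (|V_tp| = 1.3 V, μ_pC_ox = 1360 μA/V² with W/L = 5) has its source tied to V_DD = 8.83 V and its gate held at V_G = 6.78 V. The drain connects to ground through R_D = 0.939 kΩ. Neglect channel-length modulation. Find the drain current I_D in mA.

I_D = 1.91 mA

V_SG = V_DD − V_G = 8.83 − 6.78 = 2.05 V, so V_ov = 2.05 − 1.3 = 0.75 V.
k_p = μ_pC_ox · (W/L) = 6.8 mA/V².
Assume saturation: I_D = ½ k_p V_ov² = 0.5 × 6.8 × 0.75² = 1.91 mA, giving V_SD = V_DD − I_D R_D = 8.83 − 1.91 × 0.939 = 7.03 V.
V_SD = 7.03 V ≥ V_ov = 0.75 V, confirming saturation.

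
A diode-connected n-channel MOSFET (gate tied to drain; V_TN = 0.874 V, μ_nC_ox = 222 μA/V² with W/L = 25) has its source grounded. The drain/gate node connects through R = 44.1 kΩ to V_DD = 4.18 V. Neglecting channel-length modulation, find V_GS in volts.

With gate tied to drain, V_GS = V_DS ≥ V_GS − V_TN, so the device is in saturation.
k_n = μ_nC_ox · (W/L) = 5.55 mA/V².
KCL at the drain: ½ k_n (V_GS − V_TN)² = (V_DD − V_GS)/R.
Let x = V_GS − 0.874. Then 122 x² + x − 3.306 = 0, giving x = 0.16 V (positive root), so V_GS = 1.03 V.
I_D = (V_DD − V_GS)/R = (4.18 − 1.03) / 44.1 = 0.0713 mA.

V_GS = 1.03 V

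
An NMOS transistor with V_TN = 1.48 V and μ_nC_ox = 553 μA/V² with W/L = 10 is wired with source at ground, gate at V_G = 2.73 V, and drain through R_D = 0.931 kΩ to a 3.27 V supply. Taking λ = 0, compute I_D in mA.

V_GS = V_G = 2.73 V, so V_ov = 2.73 − 1.48 = 1.25 V.
k_n = μ_nC_ox · (W/L) = 5.53 mA/V².
Assume saturation: I_D = ½ k_n V_ov² = 0.5 × 5.53 × 1.25² = 4.32 mA, giving V_DS = V_DD − I_D R_D = 3.27 − 4.32 × 0.931 = -0.752 V.
But -0.752 V < V_ov = 1.25 V, so the device is actually in triode.
In triode I_D = k_n[V_ov V_DS − ½ V_DS²] and I_D = (V_DD − V_DS)/R_D. Equating: 2.57 V_DS² − 7.436 V_DS + 3.27 = 0, giving V_DS = 0.541 V (the root below V_ov).
I_D = (3.27 − 0.541) / 0.931 = 2.93 mA.

I_D = 2.93 mA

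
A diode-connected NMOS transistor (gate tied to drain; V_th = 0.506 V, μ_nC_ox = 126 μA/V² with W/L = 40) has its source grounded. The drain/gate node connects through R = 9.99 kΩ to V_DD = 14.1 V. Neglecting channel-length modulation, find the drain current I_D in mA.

I_D = 1.29 mA

With gate tied to drain, V_GS = V_DS ≥ V_GS − V_th, so the device is in saturation.
k_n = μ_nC_ox · (W/L) = 5.04 mA/V².
KCL at the drain: ½ k_n (V_GS − V_th)² = (V_DD − V_GS)/R.
Let x = V_GS − 0.506. Then 25.2 x² + x − 13.59 = 0, giving x = 0.715 V (positive root), so V_GS = 1.22 V.
I_D = (V_DD − V_GS)/R = (14.1 − 1.22) / 9.99 = 1.29 mA.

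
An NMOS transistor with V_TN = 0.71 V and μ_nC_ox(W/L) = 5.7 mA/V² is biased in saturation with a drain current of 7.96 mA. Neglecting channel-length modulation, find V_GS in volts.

V_GS = 2.38 V

In saturation I_D = ½ k_n (V_GS − V_TN)², so V_GS − V_TN = √(2 I_D / k_n) = √(2 × 7.96 / 5.7) = 1.67 V.
V_GS = 0.71 + 1.67 = 2.38 V.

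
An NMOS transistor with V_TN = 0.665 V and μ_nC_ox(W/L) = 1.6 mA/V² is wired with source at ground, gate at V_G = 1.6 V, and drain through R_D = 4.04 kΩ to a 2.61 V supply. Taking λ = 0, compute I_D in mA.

V_GS = V_G = 1.6 V, so V_ov = 1.6 − 0.665 = 0.935 V.
Assume saturation: I_D = ½ k_n V_ov² = 0.5 × 1.6 × 0.935² = 0.699 mA, giving V_DS = V_DD − I_D R_D = 2.61 − 0.699 × 4.04 = -0.215 V.
But -0.215 V < V_ov = 0.935 V, so the device is actually in triode.
In triode I_D = k_n[V_ov V_DS − ½ V_DS²] and I_D = (V_DD − V_DS)/R_D. Equating: 3.23 V_DS² − 7.044 V_DS + 2.61 = 0, giving V_DS = 0.473 V (the root below V_ov).
I_D = (2.61 − 0.473) / 4.04 = 0.529 mA.

I_D = 0.529 mA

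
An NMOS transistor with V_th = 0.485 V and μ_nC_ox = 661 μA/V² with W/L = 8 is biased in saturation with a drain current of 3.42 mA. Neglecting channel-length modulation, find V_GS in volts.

V_GS = 1.62 V

k_n = μ_nC_ox · (W/L) = 5.288 mA/V².
In saturation I_D = ½ k_n (V_GS − V_th)², so V_GS − V_th = √(2 I_D / k_n) = √(2 × 3.42 / 5.288) = 1.14 V.
V_GS = 0.485 + 1.14 = 1.62 V.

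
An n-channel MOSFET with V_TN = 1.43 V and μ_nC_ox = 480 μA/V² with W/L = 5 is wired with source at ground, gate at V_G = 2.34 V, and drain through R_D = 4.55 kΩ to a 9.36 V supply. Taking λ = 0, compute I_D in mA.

V_GS = V_G = 2.34 V, so V_ov = 2.34 − 1.43 = 0.91 V.
k_n = μ_nC_ox · (W/L) = 2.4 mA/V².
Assume saturation: I_D = ½ k_n V_ov² = 0.5 × 2.4 × 0.91² = 0.994 mA, giving V_DS = V_DD − I_D R_D = 9.36 − 0.994 × 4.55 = 4.84 V.
V_DS = 4.84 V ≥ V_ov = 0.91 V, confirming saturation.

I_D = 0.994 mA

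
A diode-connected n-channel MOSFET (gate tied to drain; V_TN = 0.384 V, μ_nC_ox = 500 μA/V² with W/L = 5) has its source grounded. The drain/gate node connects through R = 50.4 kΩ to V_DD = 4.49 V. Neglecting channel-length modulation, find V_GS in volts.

With gate tied to drain, V_GS = V_DS ≥ V_GS − V_TN, so the device is in saturation.
k_n = μ_nC_ox · (W/L) = 2.5 mA/V².
KCL at the drain: ½ k_n (V_GS − V_TN)² = (V_DD − V_GS)/R.
Let x = V_GS − 0.384. Then 63 x² + x − 4.106 = 0, giving x = 0.247 V (positive root), so V_GS = 0.631 V.
I_D = (V_DD − V_GS)/R = (4.49 − 0.631) / 50.4 = 0.0766 mA.

V_GS = 0.631 V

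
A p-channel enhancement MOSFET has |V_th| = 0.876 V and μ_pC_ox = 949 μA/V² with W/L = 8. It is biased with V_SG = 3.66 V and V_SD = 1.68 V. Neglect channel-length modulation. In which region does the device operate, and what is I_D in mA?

k_p = μ_pC_ox · (W/L) = 7.592 mA/V².
V_ov = V_SG − |V_th| = 3.66 − 0.876 = 2.78 V.
Since V_SD = 1.68 V < V_ov = 2.78 V, the device is in the triode region.
I_D = k_p [V_ov · V_SD − ½ V_SD²] = 7.592 × [2.78 × 1.68 − 0.5 × 1.68²] = 24.8 mA.

Triode; I_D = 24.8 mA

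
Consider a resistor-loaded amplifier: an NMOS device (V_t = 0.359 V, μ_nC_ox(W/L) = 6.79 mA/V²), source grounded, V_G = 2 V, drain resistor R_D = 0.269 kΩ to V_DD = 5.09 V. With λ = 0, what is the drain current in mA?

I_D = 9.14 mA

V_GS = V_G = 2 V, so V_ov = 2 − 0.359 = 1.64 V.
Assume saturation: I_D = ½ k_n V_ov² = 0.5 × 6.79 × 1.64² = 9.14 mA, giving V_DS = V_DD − I_D R_D = 5.09 − 9.14 × 0.269 = 2.63 V.
V_DS = 2.63 V ≥ V_ov = 1.64 V, confirming saturation.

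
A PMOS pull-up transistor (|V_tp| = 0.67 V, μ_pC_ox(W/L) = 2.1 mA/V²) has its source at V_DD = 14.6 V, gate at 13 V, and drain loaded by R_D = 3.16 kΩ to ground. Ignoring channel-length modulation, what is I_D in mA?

V_SG = V_DD − V_G = 14.6 − 13 = 1.6 V, so V_ov = 1.6 − 0.67 = 0.93 V.
Assume saturation: I_D = ½ k_p V_ov² = 0.5 × 2.1 × 0.93² = 0.908 mA, giving V_SD = V_DD − I_D R_D = 14.6 − 0.908 × 3.16 = 11.7 V.
V_SD = 11.7 V ≥ V_ov = 0.93 V, confirming saturation.

I_D = 0.908 mA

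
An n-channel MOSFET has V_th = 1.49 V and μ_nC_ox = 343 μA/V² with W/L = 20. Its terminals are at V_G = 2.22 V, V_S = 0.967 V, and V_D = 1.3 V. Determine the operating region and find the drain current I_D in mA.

Cutoff; I_D = 0 mA

V_GS = V_G − V_S = 2.22 − 0.967 = 1.25 V; V_DS = V_D − V_S = 1.3 − 0.967 = 0.333 V.
V_GS = 1.25 V < V_th = 1.49 V, so the transistor is in cutoff.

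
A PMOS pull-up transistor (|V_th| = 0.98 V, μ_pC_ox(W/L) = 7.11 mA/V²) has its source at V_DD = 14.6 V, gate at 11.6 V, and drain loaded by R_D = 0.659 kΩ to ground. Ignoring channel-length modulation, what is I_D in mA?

I_D = 14.5 mA

V_SG = V_DD − V_G = 14.6 − 11.6 = 3 V, so V_ov = 3 − 0.98 = 2.02 V.
Assume saturation: I_D = ½ k_p V_ov² = 0.5 × 7.11 × 2.02² = 14.5 mA, giving V_SD = V_DD − I_D R_D = 14.6 − 14.5 × 0.659 = 5.04 V.
V_SD = 5.04 V ≥ V_ov = 2.02 V, confirming saturation.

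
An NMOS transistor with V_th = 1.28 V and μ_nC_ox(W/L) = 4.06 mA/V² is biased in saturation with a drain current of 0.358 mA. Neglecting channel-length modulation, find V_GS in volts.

In saturation I_D = ½ k_n (V_GS − V_th)², so V_GS − V_th = √(2 I_D / k_n) = √(2 × 0.358 / 4.06) = 0.42 V.
V_GS = 1.28 + 0.42 = 1.7 V.

V_GS = 1.70 V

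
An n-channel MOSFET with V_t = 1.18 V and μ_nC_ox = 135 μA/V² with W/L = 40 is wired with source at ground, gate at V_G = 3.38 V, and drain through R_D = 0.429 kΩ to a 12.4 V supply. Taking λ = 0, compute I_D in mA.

I_D = 13.1 mA

V_GS = V_G = 3.38 V, so V_ov = 3.38 − 1.18 = 2.2 V.
k_n = μ_nC_ox · (W/L) = 5.4 mA/V².
Assume saturation: I_D = ½ k_n V_ov² = 0.5 × 5.4 × 2.2² = 13.1 mA, giving V_DS = V_DD − I_D R_D = 12.4 − 13.1 × 0.429 = 6.79 V.
V_DS = 6.79 V ≥ V_ov = 2.2 V, confirming saturation.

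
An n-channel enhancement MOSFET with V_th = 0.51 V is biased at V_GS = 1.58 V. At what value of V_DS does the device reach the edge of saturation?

The boundary between triode and saturation is V_DS = V_GS − V_th = V_ov.
V_ov = 1.58 − 0.51 = 1.07 V.

V_DS,sat = 1.07 V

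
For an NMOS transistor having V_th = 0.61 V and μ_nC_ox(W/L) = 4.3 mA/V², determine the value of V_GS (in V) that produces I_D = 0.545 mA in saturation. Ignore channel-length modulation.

V_GS = 1.11 V

In saturation I_D = ½ k_n (V_GS − V_th)², so V_GS − V_th = √(2 I_D / k_n) = √(2 × 0.545 / 4.3) = 0.503 V.
V_GS = 0.61 + 0.503 = 1.11 V.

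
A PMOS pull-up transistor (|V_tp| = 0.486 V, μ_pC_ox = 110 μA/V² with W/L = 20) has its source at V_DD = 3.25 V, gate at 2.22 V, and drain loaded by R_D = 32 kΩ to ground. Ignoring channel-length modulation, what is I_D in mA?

V_SG = V_DD − V_G = 3.25 − 2.22 = 1.03 V, so V_ov = 1.03 − 0.486 = 0.544 V.
k_p = μ_pC_ox · (W/L) = 2.2 mA/V².
Assume saturation: I_D = ½ k_p V_ov² = 0.5 × 2.2 × 0.544² = 0.326 mA, giving V_SD = V_DD − I_D R_D = 3.25 − 0.326 × 32 = -7.17 V.
But -7.17 V < V_ov = 0.544 V, so the device is actually in triode.
In triode I_D = k_p[V_ov V_SD − ½ V_SD²] and I_D = (V_DD − V_SD)/R_D. Equating: 35.2 V_SD² − 39.3 V_SD + 3.25 = 0, giving V_SD = 0.0899 V (the root below V_ov).
I_D = (3.25 − 0.0899) / 32 = 0.0988 mA.

I_D = 0.0988 mA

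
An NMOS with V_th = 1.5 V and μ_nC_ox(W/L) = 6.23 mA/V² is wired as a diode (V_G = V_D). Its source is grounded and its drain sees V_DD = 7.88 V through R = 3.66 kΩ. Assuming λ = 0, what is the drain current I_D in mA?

With gate tied to drain, V_GS = V_DS ≥ V_GS − V_th, so the device is in saturation.
KCL at the drain: ½ k_n (V_GS − V_th)² = (V_DD − V_GS)/R.
Let x = V_GS − 1.5. Then 11.4 x² + x − 6.38 = 0, giving x = 0.705 V (positive root), so V_GS = 2.21 V.
I_D = (V_DD − V_GS)/R = (7.88 − 2.21) / 3.66 = 1.55 mA.

I_D = 1.55 mA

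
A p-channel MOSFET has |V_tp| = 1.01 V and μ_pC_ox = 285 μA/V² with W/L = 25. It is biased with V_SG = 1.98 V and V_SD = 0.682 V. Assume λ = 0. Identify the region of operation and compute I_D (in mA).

Triode; I_D = 3.06 mA

k_p = μ_pC_ox · (W/L) = 7.125 mA/V².
V_ov = V_SG − |V_tp| = 1.98 − 1.01 = 0.97 V.
Since V_SD = 0.682 V < V_ov = 0.97 V, the device is in the triode region.
I_D = k_p [V_ov · V_SD − ½ V_SD²] = 7.125 × [0.97 × 0.682 − 0.5 × 0.682²] = 3.06 mA.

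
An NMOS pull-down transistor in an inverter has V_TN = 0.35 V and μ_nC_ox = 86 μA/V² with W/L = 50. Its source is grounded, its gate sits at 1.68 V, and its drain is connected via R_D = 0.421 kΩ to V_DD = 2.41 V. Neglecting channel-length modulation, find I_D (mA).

V_GS = V_G = 1.68 V, so V_ov = 1.68 − 0.35 = 1.33 V.
k_n = μ_nC_ox · (W/L) = 4.3 mA/V².
Assume saturation: I_D = ½ k_n V_ov² = 0.5 × 4.3 × 1.33² = 3.8 mA, giving V_DS = V_DD − I_D R_D = 2.41 − 3.8 × 0.421 = 0.809 V.
But 0.809 V < V_ov = 1.33 V, so the device is actually in triode.
In triode I_D = k_n[V_ov V_DS − ½ V_DS²] and I_D = (V_DD − V_DS)/R_D. Equating: 0.905 V_DS² − 3.408 V_DS + 2.41 = 0, giving V_DS = 0.944 V (the root below V_ov).
I_D = (2.41 − 0.944) / 0.421 = 3.48 mA.

I_D = 3.48 mA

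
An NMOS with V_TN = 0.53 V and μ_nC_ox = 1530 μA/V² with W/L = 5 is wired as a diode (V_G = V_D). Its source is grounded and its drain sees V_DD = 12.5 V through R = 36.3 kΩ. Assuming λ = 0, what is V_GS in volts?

With gate tied to drain, V_GS = V_DS ≥ V_GS − V_TN, so the device is in saturation.
k_n = μ_nC_ox · (W/L) = 7.65 mA/V².
KCL at the drain: ½ k_n (V_GS − V_TN)² = (V_DD − V_GS)/R.
Let x = V_GS − 0.53. Then 139 x² + x − 11.97 = 0, giving x = 0.29 V (positive root), so V_GS = 0.82 V.
I_D = (V_DD − V_GS)/R = (12.5 − 0.82) / 36.3 = 0.322 mA.

V_GS = 0.820 V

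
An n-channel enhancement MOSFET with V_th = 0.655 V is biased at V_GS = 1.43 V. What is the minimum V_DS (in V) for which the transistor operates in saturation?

The boundary between triode and saturation is V_DS = V_GS − V_th = V_ov.
V_ov = 1.43 − 0.655 = 0.775 V.

V_DS,sat = 0.775 V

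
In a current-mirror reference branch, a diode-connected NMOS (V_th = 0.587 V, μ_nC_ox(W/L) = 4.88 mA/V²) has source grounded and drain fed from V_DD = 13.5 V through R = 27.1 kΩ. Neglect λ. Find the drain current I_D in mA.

With gate tied to drain, V_GS = V_DS ≥ V_GS − V_th, so the device is in saturation.
KCL at the drain: ½ k_n (V_GS − V_th)² = (V_DD − V_GS)/R.
Let x = V_GS − 0.587. Then 66.1 x² + x − 12.91 = 0, giving x = 0.434 V (positive root), so V_GS = 1.02 V.
I_D = (V_DD − V_GS)/R = (13.5 − 1.02) / 27.1 = 0.46 mA.

I_D = 0.460 mA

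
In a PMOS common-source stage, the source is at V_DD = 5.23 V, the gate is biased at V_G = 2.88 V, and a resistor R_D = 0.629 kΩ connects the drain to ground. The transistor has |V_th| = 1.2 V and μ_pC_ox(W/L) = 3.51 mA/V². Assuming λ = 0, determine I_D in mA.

V_SG = V_DD − V_G = 5.23 − 2.88 = 2.35 V, so V_ov = 2.35 − 1.2 = 1.15 V.
Assume saturation: I_D = ½ k_p V_ov² = 0.5 × 3.51 × 1.15² = 2.32 mA, giving V_SD = V_DD − I_D R_D = 5.23 − 2.32 × 0.629 = 3.77 V.
V_SD = 3.77 V ≥ V_ov = 1.15 V, confirming saturation.

I_D = 2.32 mA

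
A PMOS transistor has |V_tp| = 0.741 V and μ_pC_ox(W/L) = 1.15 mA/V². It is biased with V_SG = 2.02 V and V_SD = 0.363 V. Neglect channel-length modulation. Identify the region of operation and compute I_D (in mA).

Triode; I_D = 0.458 mA

V_ov = V_SG − |V_tp| = 2.02 − 0.741 = 1.28 V.
Since V_SD = 0.363 V < V_ov = 1.28 V, the device is in the triode region.
I_D = k_p [V_ov · V_SD − ½ V_SD²] = 1.15 × [1.28 × 0.363 − 0.5 × 0.363²] = 0.458 mA.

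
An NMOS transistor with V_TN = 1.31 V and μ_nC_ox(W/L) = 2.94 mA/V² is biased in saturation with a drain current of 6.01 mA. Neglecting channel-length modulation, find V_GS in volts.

V_GS = 3.33 V

In saturation I_D = ½ k_n (V_GS − V_TN)², so V_GS − V_TN = √(2 I_D / k_n) = √(2 × 6.01 / 2.94) = 2.02 V.
V_GS = 1.31 + 2.02 = 3.33 V.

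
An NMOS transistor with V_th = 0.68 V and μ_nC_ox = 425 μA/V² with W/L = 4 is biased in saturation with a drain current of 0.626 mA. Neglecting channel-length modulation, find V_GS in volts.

V_GS = 1.54 V

k_n = μ_nC_ox · (W/L) = 1.7 mA/V².
In saturation I_D = ½ k_n (V_GS − V_th)², so V_GS − V_th = √(2 I_D / k_n) = √(2 × 0.626 / 1.7) = 0.858 V.
V_GS = 0.68 + 0.858 = 1.54 V.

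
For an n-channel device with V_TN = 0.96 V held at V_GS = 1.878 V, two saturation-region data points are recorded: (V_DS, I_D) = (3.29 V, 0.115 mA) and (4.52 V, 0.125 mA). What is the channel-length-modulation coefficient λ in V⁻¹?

λ = 0.0921 V⁻¹

With V_GS fixed, I_D ∝ (1 + λ V_DS) in saturation, so I_D2/I_D1 = (1 + λ V_DS2)/(1 + λ V_DS1).
0.125/0.115 = 1.087 = (1 + 4.52 λ)/(1 + 3.29 λ).
Solving: λ (I_D1 V_DS2 − I_D2 V_DS1) = I_D2 − I_D1, so λ = (0.125 − 0.115) / (0.115 × 4.52 − 0.125 × 3.29) = 0.01 / 0.109 = 0.0921 V⁻¹.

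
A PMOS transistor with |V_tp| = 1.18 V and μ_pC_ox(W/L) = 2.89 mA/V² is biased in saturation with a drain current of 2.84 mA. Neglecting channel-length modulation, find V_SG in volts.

In saturation I_D = ½ k_p (V_SG − |V_tp|)², so V_SG − |V_tp| = √(2 I_D / k_p) = √(2 × 2.84 / 2.89) = 1.4 V.
V_SG = 1.18 + 1.4 = 2.58 V.

V_SG = 2.58 V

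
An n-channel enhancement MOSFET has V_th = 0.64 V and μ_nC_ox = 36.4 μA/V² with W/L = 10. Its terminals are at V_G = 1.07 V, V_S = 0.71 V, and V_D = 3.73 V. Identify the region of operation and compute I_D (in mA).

V_GS = V_G − V_S = 1.07 − 0.71 = 0.36 V; V_DS = V_D − V_S = 3.73 − 0.71 = 3.02 V.
V_GS = 0.36 V < V_th = 0.64 V, so the transistor is in cutoff.

Cutoff; I_D = 0 mA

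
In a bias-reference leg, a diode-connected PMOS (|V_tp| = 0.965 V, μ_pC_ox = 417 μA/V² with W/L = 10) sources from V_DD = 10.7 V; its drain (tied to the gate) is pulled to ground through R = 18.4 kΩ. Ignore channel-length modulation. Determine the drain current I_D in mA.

I_D = 0.502 mA

With gate tied to drain, V_SG = V_SD ≥ V_SG − |V_tp|, so the device is in saturation.
k_p = μ_pC_ox · (W/L) = 4.17 mA/V².
KCL at the drain: ½ k_p (V_SG − |V_tp|)² = (V_DD − V_SG)/R.
Let x = V_SG − 0.965. Then 38.4 x² + x − 9.735 = 0, giving x = 0.491 V (positive root), so V_SG = 1.46 V.
I_D = (V_DD − V_SG)/R = (10.7 − 1.46) / 18.4 = 0.502 mA.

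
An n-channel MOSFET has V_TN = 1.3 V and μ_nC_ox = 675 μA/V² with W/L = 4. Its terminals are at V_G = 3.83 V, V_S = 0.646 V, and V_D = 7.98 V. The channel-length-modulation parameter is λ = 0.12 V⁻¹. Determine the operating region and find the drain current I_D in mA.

Saturation; I_D = 9.01 mA

V_GS = V_G − V_S = 3.83 − 0.646 = 3.18 V; V_DS = V_D − V_S = 7.98 − 0.646 = 7.33 V.
k_n = μ_nC_ox · (W/L) = 2.7 mA/V².
V_ov = V_GS − V_TN = 3.18 − 1.3 = 1.88 V.
Since V_DS = 7.33 V ≥ V_ov = 1.88 V, the device is in saturation.
I_D = ½ k_n V_ov² (1 + λ V_DS) = 0.5 × 2.7 × 1.88² × (1 + 0.12 × 7.33) = 9.01 mA.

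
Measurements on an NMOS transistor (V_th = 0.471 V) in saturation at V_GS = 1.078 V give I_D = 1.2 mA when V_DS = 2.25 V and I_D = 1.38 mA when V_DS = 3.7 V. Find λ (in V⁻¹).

λ = 0.135 V⁻¹

With V_GS fixed, I_D ∝ (1 + λ V_DS) in saturation, so I_D2/I_D1 = (1 + λ V_DS2)/(1 + λ V_DS1).
1.38/1.2 = 1.15 = (1 + 3.7 λ)/(1 + 2.25 λ).
Solving: λ (I_D1 V_DS2 − I_D2 V_DS1) = I_D2 − I_D1, so λ = (1.38 − 1.2) / (1.2 × 3.7 − 1.38 × 2.25) = 0.18 / 1.34 = 0.135 V⁻¹.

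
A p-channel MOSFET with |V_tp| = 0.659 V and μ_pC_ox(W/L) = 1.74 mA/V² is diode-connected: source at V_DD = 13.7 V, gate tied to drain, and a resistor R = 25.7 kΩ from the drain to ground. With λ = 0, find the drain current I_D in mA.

I_D = 0.479 mA

With gate tied to drain, V_SG = V_SD ≥ V_SG − |V_tp|, so the device is in saturation.
KCL at the drain: ½ k_p (V_SG − |V_tp|)² = (V_DD − V_SG)/R.
Let x = V_SG − 0.659. Then 22.4 x² + x − 13.04 = 0, giving x = 0.742 V (positive root), so V_SG = 1.4 V.
I_D = (V_DD − V_SG)/R = (13.7 − 1.4) / 25.7 = 0.479 mA.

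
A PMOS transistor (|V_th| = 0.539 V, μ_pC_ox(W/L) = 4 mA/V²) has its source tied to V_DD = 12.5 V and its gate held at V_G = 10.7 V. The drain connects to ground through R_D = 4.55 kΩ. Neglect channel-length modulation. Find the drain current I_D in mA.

V_SG = V_DD − V_G = 12.5 − 10.7 = 1.8 V, so V_ov = 1.8 − 0.539 = 1.26 V.
Assume saturation: I_D = ½ k_p V_ov² = 0.5 × 4 × 1.26² = 3.18 mA, giving V_SD = V_DD − I_D R_D = 12.5 − 3.18 × 4.55 = -1.97 V.
But -1.97 V < V_ov = 1.26 V, so the device is actually in triode.
In triode I_D = k_p[V_ov V_SD − ½ V_SD²] and I_D = (V_DD − V_SD)/R_D. Equating: 9.1 V_SD² − 23.95 V_SD + 12.5 = 0, giving V_SD = 0.718 V (the root below V_ov).
I_D = (12.5 − 0.718) / 4.55 = 2.59 mA.

I_D = 2.59 mA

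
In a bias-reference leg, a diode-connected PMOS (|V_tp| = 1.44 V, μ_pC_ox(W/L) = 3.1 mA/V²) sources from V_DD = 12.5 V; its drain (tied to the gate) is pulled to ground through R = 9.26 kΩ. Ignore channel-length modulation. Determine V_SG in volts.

With gate tied to drain, V_SG = V_SD ≥ V_SG − |V_tp|, so the device is in saturation.
KCL at the drain: ½ k_p (V_SG − |V_tp|)² = (V_DD − V_SG)/R.
Let x = V_SG − 1.44. Then 14.4 x² + x − 11.06 = 0, giving x = 0.844 V (positive root), so V_SG = 2.28 V.
I_D = (V_DD − V_SG)/R = (12.5 − 2.28) / 9.26 = 1.1 mA.

V_SG = 2.28 V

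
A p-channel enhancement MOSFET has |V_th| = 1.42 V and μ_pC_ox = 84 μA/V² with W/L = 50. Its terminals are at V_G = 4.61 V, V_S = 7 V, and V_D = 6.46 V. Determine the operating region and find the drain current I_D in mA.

Triode; I_D = 1.59 mA

V_SG = V_S − V_G = 7 − 4.61 = 2.39 V; V_SD = V_S − V_D = 7 − 6.46 = 0.54 V.
k_p = μ_pC_ox · (W/L) = 4.2 mA/V².
V_ov = V_SG − |V_th| = 2.39 − 1.42 = 0.97 V.
Since V_SD = 0.54 V < V_ov = 0.97 V, the device is in the triode region.
I_D = k_p [V_ov · V_SD − ½ V_SD²] = 4.2 × [0.97 × 0.54 − 0.5 × 0.54²] = 1.59 mA.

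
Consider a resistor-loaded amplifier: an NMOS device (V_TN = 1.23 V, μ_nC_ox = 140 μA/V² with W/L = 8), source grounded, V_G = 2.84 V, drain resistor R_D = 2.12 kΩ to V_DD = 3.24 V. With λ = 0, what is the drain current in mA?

I_D = 1.13 mA

V_GS = V_G = 2.84 V, so V_ov = 2.84 − 1.23 = 1.61 V.
k_n = μ_nC_ox · (W/L) = 1.12 mA/V².
Assume saturation: I_D = ½ k_n V_ov² = 0.5 × 1.12 × 1.61² = 1.45 mA, giving V_DS = V_DD − I_D R_D = 3.24 − 1.45 × 2.12 = 0.163 V.
But 0.163 V < V_ov = 1.61 V, so the device is actually in triode.
In triode I_D = k_n[V_ov V_DS − ½ V_DS²] and I_D = (V_DD − V_DS)/R_D. Equating: 1.19 V_DS² − 4.823 V_DS + 3.24 = 0, giving V_DS = 0.849 V (the root below V_ov).
I_D = (3.24 − 0.849) / 2.12 = 1.13 mA.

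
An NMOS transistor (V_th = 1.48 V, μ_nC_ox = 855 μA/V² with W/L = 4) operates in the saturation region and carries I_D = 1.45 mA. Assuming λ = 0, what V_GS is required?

V_GS = 2.40 V

k_n = μ_nC_ox · (W/L) = 3.42 mA/V².
In saturation I_D = ½ k_n (V_GS − V_th)², so V_GS − V_th = √(2 I_D / k_n) = √(2 × 1.45 / 3.42) = 0.921 V.
V_GS = 1.48 + 0.921 = 2.4 V.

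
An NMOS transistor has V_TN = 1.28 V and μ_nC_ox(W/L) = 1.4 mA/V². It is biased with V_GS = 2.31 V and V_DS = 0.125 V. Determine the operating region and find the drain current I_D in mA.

Triode; I_D = 0.169 mA

V_ov = V_GS − V_TN = 2.31 − 1.28 = 1.03 V.
Since V_DS = 0.125 V < V_ov = 1.03 V, the device is in the triode region.
I_D = k_n [V_ov · V_DS − ½ V_DS²] = 1.4 × [1.03 × 0.125 − 0.5 × 0.125²] = 0.169 mA.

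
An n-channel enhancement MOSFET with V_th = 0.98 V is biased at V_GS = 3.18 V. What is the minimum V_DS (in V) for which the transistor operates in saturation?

V_DS,sat = 2.20 V

The boundary between triode and saturation is V_DS = V_GS − V_th = V_ov.
V_ov = 3.18 − 0.98 = 2.2 V.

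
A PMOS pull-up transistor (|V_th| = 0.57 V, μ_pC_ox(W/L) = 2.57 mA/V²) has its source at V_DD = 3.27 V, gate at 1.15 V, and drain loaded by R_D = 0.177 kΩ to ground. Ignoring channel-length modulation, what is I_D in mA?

V_SG = V_DD − V_G = 3.27 − 1.15 = 2.12 V, so V_ov = 2.12 − 0.57 = 1.55 V.
Assume saturation: I_D = ½ k_p V_ov² = 0.5 × 2.57 × 1.55² = 3.09 mA, giving V_SD = V_DD − I_D R_D = 3.27 − 3.09 × 0.177 = 2.72 V.
V_SD = 2.72 V ≥ V_ov = 1.55 V, confirming saturation.

I_D = 3.09 mA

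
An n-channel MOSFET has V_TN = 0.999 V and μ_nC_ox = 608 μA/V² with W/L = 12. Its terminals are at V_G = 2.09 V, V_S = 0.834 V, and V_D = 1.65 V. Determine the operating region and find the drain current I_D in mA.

Saturation; I_D = 0.241 mA

V_GS = V_G − V_S = 2.09 − 0.834 = 1.26 V; V_DS = V_D − V_S = 1.65 − 0.834 = 0.816 V.
k_n = μ_nC_ox · (W/L) = 7.296 mA/V².
V_ov = V_GS − V_TN = 1.26 − 0.999 = 0.257 V.
Since V_DS = 0.816 V ≥ V_ov = 0.257 V, the device is in saturation.
I_D = ½ k_n V_ov² = 0.5 × 7.296 × 0.257² = 0.241 mA.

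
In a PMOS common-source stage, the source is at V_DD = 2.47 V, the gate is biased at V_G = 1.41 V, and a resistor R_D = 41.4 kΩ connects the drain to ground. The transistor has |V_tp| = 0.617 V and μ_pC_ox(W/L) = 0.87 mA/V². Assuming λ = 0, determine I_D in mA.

I_D = 0.0553 mA

V_SG = V_DD − V_G = 2.47 − 1.41 = 1.06 V, so V_ov = 1.06 − 0.617 = 0.443 V.
Assume saturation: I_D = ½ k_p V_ov² = 0.5 × 0.87 × 0.443² = 0.0854 mA, giving V_SD = V_DD − I_D R_D = 2.47 − 0.0854 × 41.4 = -1.06 V.
But -1.06 V < V_ov = 0.443 V, so the device is actually in triode.
In triode I_D = k_p[V_ov V_SD − ½ V_SD²] and I_D = (V_DD − V_SD)/R_D. Equating: 18 V_SD² − 16.96 V_SD + 2.47 = 0, giving V_SD = 0.18 V (the root below V_ov).
I_D = (2.47 − 0.18) / 41.4 = 0.0553 mA.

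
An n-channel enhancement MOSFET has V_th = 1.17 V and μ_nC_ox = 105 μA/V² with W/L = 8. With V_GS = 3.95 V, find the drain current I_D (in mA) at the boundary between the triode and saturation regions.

At the boundary V_DS = V_ov = V_GS − V_th = 3.95 − 1.17 = 2.78 V.
k_n = μ_nC_ox · (W/L) = 0.84 mA/V².
I_D = ½ k_n V_ov² = 0.5 × 0.84 × 2.78² = 3.25 mA.

I_D = 3.25 mA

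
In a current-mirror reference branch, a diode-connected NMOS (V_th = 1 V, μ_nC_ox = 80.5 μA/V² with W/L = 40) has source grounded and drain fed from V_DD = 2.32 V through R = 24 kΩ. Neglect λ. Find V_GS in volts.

With gate tied to drain, V_GS = V_DS ≥ V_GS − V_th, so the device is in saturation.
k_n = μ_nC_ox · (W/L) = 3.22 mA/V².
KCL at the drain: ½ k_n (V_GS − V_th)² = (V_DD − V_GS)/R.
Let x = V_GS − 1. Then 38.6 x² + x − 1.32 = 0, giving x = 0.172 V (positive root), so V_GS = 1.17 V.
I_D = (V_DD − V_GS)/R = (2.32 − 1.17) / 24 = 0.0478 mA.

V_GS = 1.17 V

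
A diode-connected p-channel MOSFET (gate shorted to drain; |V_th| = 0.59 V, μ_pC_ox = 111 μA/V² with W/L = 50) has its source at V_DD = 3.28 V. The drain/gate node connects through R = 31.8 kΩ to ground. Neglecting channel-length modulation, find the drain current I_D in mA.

With gate tied to drain, V_SG = V_SD ≥ V_SG − |V_th|, so the device is in saturation.
k_p = μ_pC_ox · (W/L) = 5.55 mA/V².
KCL at the drain: ½ k_p (V_SG − |V_th|)² = (V_DD − V_SG)/R.
Let x = V_SG − 0.59. Then 88.2 x² + x − 2.69 = 0, giving x = 0.169 V (positive root), so V_SG = 0.759 V.
I_D = (V_DD − V_SG)/R = (3.28 − 0.759) / 31.8 = 0.0793 mA.

I_D = 0.0793 mA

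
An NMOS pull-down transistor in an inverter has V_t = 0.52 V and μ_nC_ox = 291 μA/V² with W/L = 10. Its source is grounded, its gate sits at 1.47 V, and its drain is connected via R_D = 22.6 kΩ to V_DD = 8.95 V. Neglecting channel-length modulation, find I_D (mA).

I_D = 0.389 mA

V_GS = V_G = 1.47 V, so V_ov = 1.47 − 0.52 = 0.95 V.
k_n = μ_nC_ox · (W/L) = 2.91 mA/V².
Assume saturation: I_D = ½ k_n V_ov² = 0.5 × 2.91 × 0.95² = 1.31 mA, giving V_DS = V_DD − I_D R_D = 8.95 − 1.31 × 22.6 = -20.7 V.
But -20.7 V < V_ov = 0.95 V, so the device is actually in triode.
In triode I_D = k_n[V_ov V_DS − ½ V_DS²] and I_D = (V_DD − V_DS)/R_D. Equating: 32.9 V_DS² − 63.48 V_DS + 8.95 = 0, giving V_DS = 0.153 V (the root below V_ov).
I_D = (8.95 − 0.153) / 22.6 = 0.389 mA.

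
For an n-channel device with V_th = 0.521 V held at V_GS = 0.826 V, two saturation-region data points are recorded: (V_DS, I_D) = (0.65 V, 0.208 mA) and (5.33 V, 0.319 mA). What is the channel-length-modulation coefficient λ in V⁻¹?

With V_GS fixed, I_D ∝ (1 + λ V_DS) in saturation, so I_D2/I_D1 = (1 + λ V_DS2)/(1 + λ V_DS1).
0.319/0.208 = 1.534 = (1 + 5.33 λ)/(1 + 0.65 λ).
Solving: λ (I_D1 V_DS2 − I_D2 V_DS1) = I_D2 − I_D1, so λ = (0.319 − 0.208) / (0.208 × 5.33 − 0.319 × 0.65) = 0.111 / 0.901 = 0.123 V⁻¹.

λ = 0.123 V⁻¹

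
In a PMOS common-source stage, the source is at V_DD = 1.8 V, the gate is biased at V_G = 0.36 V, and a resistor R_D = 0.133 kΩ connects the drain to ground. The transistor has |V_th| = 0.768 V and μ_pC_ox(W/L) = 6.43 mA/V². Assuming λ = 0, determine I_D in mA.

I_D = 1.45 mA

V_SG = V_DD − V_G = 1.8 − 0.36 = 1.44 V, so V_ov = 1.44 − 0.768 = 0.672 V.
Assume saturation: I_D = ½ k_p V_ov² = 0.5 × 6.43 × 0.672² = 1.45 mA, giving V_SD = V_DD − I_D R_D = 1.8 − 1.45 × 0.133 = 1.61 V.
V_SD = 1.61 V ≥ V_ov = 0.672 V, confirming saturation.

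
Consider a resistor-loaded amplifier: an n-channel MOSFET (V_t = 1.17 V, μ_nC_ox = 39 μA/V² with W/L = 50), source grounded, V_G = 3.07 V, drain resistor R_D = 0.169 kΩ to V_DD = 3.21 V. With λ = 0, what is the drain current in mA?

V_GS = V_G = 3.07 V, so V_ov = 3.07 − 1.17 = 1.9 V.
k_n = μ_nC_ox · (W/L) = 1.95 mA/V².
Assume saturation: I_D = ½ k_n V_ov² = 0.5 × 1.95 × 1.9² = 3.52 mA, giving V_DS = V_DD − I_D R_D = 3.21 − 3.52 × 0.169 = 2.62 V.
V_DS = 2.62 V ≥ V_ov = 1.9 V, confirming saturation.

I_D = 3.52 mA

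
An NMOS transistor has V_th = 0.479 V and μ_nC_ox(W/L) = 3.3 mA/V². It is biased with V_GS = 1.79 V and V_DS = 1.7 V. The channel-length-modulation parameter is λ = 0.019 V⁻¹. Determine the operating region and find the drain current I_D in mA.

V_ov = V_GS − V_th = 1.79 − 0.479 = 1.31 V.
Since V_DS = 1.7 V ≥ V_ov = 1.31 V, the device is in saturation.
I_D = ½ k_n V_ov² (1 + λ V_DS) = 0.5 × 3.3 × 1.31² × (1 + 0.019 × 1.7) = 2.93 mA.

Saturation; I_D = 2.93 mA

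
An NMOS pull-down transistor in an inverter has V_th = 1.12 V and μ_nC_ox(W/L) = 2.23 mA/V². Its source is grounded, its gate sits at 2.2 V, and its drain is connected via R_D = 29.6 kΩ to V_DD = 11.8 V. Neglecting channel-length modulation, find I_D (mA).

I_D = 0.393 mA

V_GS = V_G = 2.2 V, so V_ov = 2.2 − 1.12 = 1.08 V.
Assume saturation: I_D = ½ k_n V_ov² = 0.5 × 2.23 × 1.08² = 1.3 mA, giving V_DS = V_DD − I_D R_D = 11.8 − 1.3 × 29.6 = -26.7 V.
But -26.7 V < V_ov = 1.08 V, so the device is actually in triode.
In triode I_D = k_n[V_ov V_DS − ½ V_DS²] and I_D = (V_DD − V_DS)/R_D. Equating: 33 V_DS² − 72.29 V_DS + 11.8 = 0, giving V_DS = 0.178 V (the root below V_ov).
I_D = (11.8 − 0.178) / 29.6 = 0.393 mA.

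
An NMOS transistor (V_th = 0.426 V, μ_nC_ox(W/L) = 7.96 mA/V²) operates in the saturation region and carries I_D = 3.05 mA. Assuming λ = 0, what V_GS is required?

In saturation I_D = ½ k_n (V_GS − V_th)², so V_GS − V_th = √(2 I_D / k_n) = √(2 × 3.05 / 7.96) = 0.875 V.
V_GS = 0.426 + 0.875 = 1.3 V.

V_GS = 1.30 V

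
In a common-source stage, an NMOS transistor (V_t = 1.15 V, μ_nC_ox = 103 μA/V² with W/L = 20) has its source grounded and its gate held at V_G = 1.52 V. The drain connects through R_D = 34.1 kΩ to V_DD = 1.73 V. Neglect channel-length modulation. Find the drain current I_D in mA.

V_GS = V_G = 1.52 V, so V_ov = 1.52 − 1.15 = 0.37 V.
k_n = μ_nC_ox · (W/L) = 2.06 mA/V².
Assume saturation: I_D = ½ k_n V_ov² = 0.5 × 2.06 × 0.37² = 0.141 mA, giving V_DS = V_DD − I_D R_D = 1.73 − 0.141 × 34.1 = -3.08 V.
But -3.08 V < V_ov = 0.37 V, so the device is actually in triode.
In triode I_D = k_n[V_ov V_DS − ½ V_DS²] and I_D = (V_DD − V_DS)/R_D. Equating: 35.1 V_DS² − 26.99 V_DS + 1.73 = 0, giving V_DS = 0.0706 V (the root below V_ov).
I_D = (1.73 − 0.0706) / 34.1 = 0.0487 mA.

I_D = 0.0487 mA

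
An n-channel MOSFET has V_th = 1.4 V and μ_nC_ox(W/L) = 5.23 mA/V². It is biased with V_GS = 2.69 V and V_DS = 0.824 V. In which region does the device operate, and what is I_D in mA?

Triode; I_D = 3.78 mA

V_ov = V_GS − V_th = 2.69 − 1.4 = 1.29 V.
Since V_DS = 0.824 V < V_ov = 1.29 V, the device is in the triode region.
I_D = k_n [V_ov · V_DS − ½ V_DS²] = 5.23 × [1.29 × 0.824 − 0.5 × 0.824²] = 3.78 mA.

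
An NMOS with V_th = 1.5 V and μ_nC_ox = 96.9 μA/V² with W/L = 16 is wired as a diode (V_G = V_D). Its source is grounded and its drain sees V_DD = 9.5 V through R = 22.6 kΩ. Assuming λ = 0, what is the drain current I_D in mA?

With gate tied to drain, V_GS = V_DS ≥ V_GS − V_th, so the device is in saturation.
k_n = μ_nC_ox · (W/L) = 1.55 mA/V².
KCL at the drain: ½ k_n (V_GS − V_th)² = (V_DD − V_GS)/R.
Let x = V_GS − 1.5. Then 17.5 x² + x − 8 = 0, giving x = 0.648 V (positive root), so V_GS = 2.15 V.
I_D = (V_DD − V_GS)/R = (9.5 − 2.15) / 22.6 = 0.325 mA.

I_D = 0.325 mA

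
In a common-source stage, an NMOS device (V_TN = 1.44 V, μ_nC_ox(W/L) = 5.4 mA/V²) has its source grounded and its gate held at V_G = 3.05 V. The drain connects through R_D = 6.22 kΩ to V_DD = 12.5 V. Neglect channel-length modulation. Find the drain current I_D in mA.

V_GS = V_G = 3.05 V, so V_ov = 3.05 − 1.44 = 1.61 V.
Assume saturation: I_D = ½ k_n V_ov² = 0.5 × 5.4 × 1.61² = 7 mA, giving V_DS = V_DD − I_D R_D = 12.5 − 7 × 6.22 = -31 V.
But -31 V < V_ov = 1.61 V, so the device is actually in triode.
In triode I_D = k_n[V_ov V_DS − ½ V_DS²] and I_D = (V_DD − V_DS)/R_D. Equating: 16.8 V_DS² − 55.08 V_DS + 12.5 = 0, giving V_DS = 0.245 V (the root below V_ov).
I_D = (12.5 − 0.245) / 6.22 = 1.97 mA.

I_D = 1.97 mA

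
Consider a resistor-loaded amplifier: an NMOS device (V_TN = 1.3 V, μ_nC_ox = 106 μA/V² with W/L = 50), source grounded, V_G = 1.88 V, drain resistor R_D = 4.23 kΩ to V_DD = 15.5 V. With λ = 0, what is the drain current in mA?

I_D = 0.891 mA

V_GS = V_G = 1.88 V, so V_ov = 1.88 − 1.3 = 0.58 V.
k_n = μ_nC_ox · (W/L) = 5.3 mA/V².
Assume saturation: I_D = ½ k_n V_ov² = 0.5 × 5.3 × 0.58² = 0.891 mA, giving V_DS = V_DD − I_D R_D = 15.5 − 0.891 × 4.23 = 11.7 V.
V_DS = 11.7 V ≥ V_ov = 0.58 V, confirming saturation.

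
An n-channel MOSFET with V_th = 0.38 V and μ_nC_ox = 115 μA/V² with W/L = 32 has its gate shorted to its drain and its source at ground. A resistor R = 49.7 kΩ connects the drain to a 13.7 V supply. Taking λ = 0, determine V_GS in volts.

With gate tied to drain, V_GS = V_DS ≥ V_GS − V_th, so the device is in saturation.
k_n = μ_nC_ox · (W/L) = 3.68 mA/V².
KCL at the drain: ½ k_n (V_GS − V_th)² = (V_DD − V_GS)/R.
Let x = V_GS − 0.38. Then 91.4 x² + x − 13.32 = 0, giving x = 0.376 V (positive root), so V_GS = 0.756 V.
I_D = (V_DD − V_GS)/R = (13.7 − 0.756) / 49.7 = 0.26 mA.

V_GS = 0.756 V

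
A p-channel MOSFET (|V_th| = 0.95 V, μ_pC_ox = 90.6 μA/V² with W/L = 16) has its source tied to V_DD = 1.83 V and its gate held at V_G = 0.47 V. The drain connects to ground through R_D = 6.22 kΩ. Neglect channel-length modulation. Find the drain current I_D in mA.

I_D = 0.122 mA

V_SG = V_DD − V_G = 1.83 − 0.47 = 1.36 V, so V_ov = 1.36 − 0.95 = 0.41 V.
k_p = μ_pC_ox · (W/L) = 1.45 mA/V².
Assume saturation: I_D = ½ k_p V_ov² = 0.5 × 1.45 × 0.41² = 0.122 mA, giving V_SD = V_DD − I_D R_D = 1.83 − 0.122 × 6.22 = 1.07 V.
V_SD = 1.07 V ≥ V_ov = 0.41 V, confirming saturation.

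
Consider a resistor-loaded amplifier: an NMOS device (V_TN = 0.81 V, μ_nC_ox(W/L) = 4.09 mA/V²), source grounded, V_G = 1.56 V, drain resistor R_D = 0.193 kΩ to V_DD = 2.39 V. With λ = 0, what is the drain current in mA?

V_GS = V_G = 1.56 V, so V_ov = 1.56 − 0.81 = 0.75 V.
Assume saturation: I_D = ½ k_n V_ov² = 0.5 × 4.09 × 0.75² = 1.15 mA, giving V_DS = V_DD − I_D R_D = 2.39 − 1.15 × 0.193 = 2.17 V.
V_DS = 2.17 V ≥ V_ov = 0.75 V, confirming saturation.

I_D = 1.15 mA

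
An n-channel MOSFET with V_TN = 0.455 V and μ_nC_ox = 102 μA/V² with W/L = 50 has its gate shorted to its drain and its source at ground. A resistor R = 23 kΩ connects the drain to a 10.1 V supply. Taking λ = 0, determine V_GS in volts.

V_GS = 0.852 V

With gate tied to drain, V_GS = V_DS ≥ V_GS − V_TN, so the device is in saturation.
k_n = μ_nC_ox · (W/L) = 5.1 mA/V².
KCL at the drain: ½ k_n (V_GS − V_TN)² = (V_DD − V_GS)/R.
Let x = V_GS − 0.455. Then 58.6 x² + x − 9.645 = 0, giving x = 0.397 V (positive root), so V_GS = 0.852 V.
I_D = (V_DD − V_GS)/R = (10.1 − 0.852) / 23 = 0.402 mA.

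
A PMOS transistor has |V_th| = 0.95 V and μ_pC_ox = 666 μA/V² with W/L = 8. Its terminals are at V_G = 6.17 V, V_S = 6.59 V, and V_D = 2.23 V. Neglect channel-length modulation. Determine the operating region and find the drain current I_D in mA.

V_SG = V_S − V_G = 6.59 − 6.17 = 0.42 V; V_SD = V_S − V_D = 6.59 − 2.23 = 4.36 V.
V_SG = 0.42 V < |V_th| = 0.95 V, so the transistor is in cutoff.

Cutoff; I_D = 0 mA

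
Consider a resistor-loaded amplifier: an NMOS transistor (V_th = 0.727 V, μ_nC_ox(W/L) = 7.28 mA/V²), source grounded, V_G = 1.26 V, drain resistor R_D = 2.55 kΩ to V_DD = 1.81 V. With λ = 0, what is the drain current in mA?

V_GS = V_G = 1.26 V, so V_ov = 1.26 − 0.727 = 0.533 V.
Assume saturation: I_D = ½ k_n V_ov² = 0.5 × 7.28 × 0.533² = 1.03 mA, giving V_DS = V_DD − I_D R_D = 1.81 − 1.03 × 2.55 = -0.827 V.
But -0.827 V < V_ov = 0.533 V, so the device is actually in triode.
In triode I_D = k_n[V_ov V_DS − ½ V_DS²] and I_D = (V_DD − V_DS)/R_D. Equating: 9.28 V_DS² − 10.89 V_DS + 1.81 = 0, giving V_DS = 0.2 V (the root below V_ov).
I_D = (1.81 − 0.2) / 2.55 = 0.631 mA.

I_D = 0.631 mA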